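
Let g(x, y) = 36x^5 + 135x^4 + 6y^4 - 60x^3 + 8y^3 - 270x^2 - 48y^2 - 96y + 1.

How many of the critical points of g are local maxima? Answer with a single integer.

g separates as a function of x plus a function of y, so ∇g=0 decouples.
∂g/∂x = 180x(x - 1)(x + 1)(x + 3) = 0 at x ∈ {-3, -1, 0, 1}; ∂g/∂y = 24(y - 2)(y + 1)(y + 2) = 0 at y ∈ {-2, -1, 2}.
The Hessian is diagonal: diag(g_xx, g_yy). Second derivatives: g_xx(-3)=-4320, g_xx(-1)=720, g_xx(0)=-540, g_xx(1)=1440; g_yy(-2)=96, g_yy(-1)=-72, g_yy(2)=288.
Local maxima occur where both diagonal entries negative: (-3, -1), (0, -1). Count: 2.

2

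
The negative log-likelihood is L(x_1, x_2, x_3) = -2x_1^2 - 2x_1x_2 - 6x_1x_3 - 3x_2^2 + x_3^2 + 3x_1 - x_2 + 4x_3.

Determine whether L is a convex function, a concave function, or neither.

L is quadratic, so its Hessian is the constant matrix H = [[-4, -2, -6], [-2, -6, 0], [-6, 0, 2]].
Leading principal minors: -4, 20, 256.
Neither pattern holds ⇒ H is indefinite ⇒ neither convex nor concave.

neither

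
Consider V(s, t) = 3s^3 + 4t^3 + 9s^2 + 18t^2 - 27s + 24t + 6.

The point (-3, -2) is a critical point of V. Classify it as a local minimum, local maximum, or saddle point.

The mixed partial ∂²V/∂s∂t is 0, so the Hessian at any point is diag(V_ss, V_tt) = diag(18(s + 1), 12(2t + 3)).
At (-3, -2): H = diag(-36, -12).
Both eigenvalues are negative, so H is negative definite: a local maximum.

local maximum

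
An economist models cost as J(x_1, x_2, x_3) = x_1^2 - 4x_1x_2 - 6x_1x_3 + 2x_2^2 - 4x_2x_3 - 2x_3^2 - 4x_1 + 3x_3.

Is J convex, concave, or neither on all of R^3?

neither

J is quadratic, so its Hessian is the constant matrix H = [[2, -4, -6], [-4, 4, -4], [-6, -4, -4]].
Leading principal minors: 2, -8, -336.
Neither pattern holds ⇒ H is indefinite ⇒ neither convex nor concave.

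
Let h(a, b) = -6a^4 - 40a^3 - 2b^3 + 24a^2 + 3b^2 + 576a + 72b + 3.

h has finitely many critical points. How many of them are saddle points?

3

h separates as a function of a plus a function of b, so ∇h=0 decouples.
∂h/∂a = -24(a - 2)(a + 3)(a + 4) = 0 at a ∈ {-4, -3, 2}; ∂h/∂b = -6(b - 4)(b + 3) = 0 at b ∈ {-3, 4}.
The Hessian is diagonal: diag(h_aa, h_bb). Second derivatives: h_aa(-4)=-144, h_aa(-3)=120, h_aa(2)=-720; h_bb(-3)=42, h_bb(4)=-42.
Saddle points occur where the two diagonal entries have opposite signs: (-4, -3), (-3, 4), (2, -3). Count: 3.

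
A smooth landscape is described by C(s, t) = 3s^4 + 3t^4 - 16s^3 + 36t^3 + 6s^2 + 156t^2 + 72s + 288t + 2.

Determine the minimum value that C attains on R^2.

-237

C(s,t) separates as P(s) + Q(t) + 2, so its minimum is min P + min Q + 2.
P'(s) = 12(s - 3)(s - 2)(s + 1) vanishes at s ∈ {-1, 2, 3}; Q'(t) = 12(t + 2)(t + 3)(t + 4) vanishes at t ∈ {-4, -3, -2}.
Local minima of P (where P''>0): P(-1)=-47, P(3)=81. Local minima of Q: Q(-4)=-192, Q(-2)=-192.
So the global minimum of C is P(-1) + Q(-4) + 2 = -47 − 192 + 2 = -237, attained at (-1, -4).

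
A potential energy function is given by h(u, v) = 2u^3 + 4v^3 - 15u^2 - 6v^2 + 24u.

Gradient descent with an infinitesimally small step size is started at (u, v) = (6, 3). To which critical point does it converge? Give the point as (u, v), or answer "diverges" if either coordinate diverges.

(4, 1)

h is separable, so gradient descent decouples: u follows -∂h/∂u, v follows -∂h/∂v.
∂h/∂u = 6(u - 4)(u - 1); at u=6 this is 60, so u decreases.
∂h/∂v = 12v(v - 1); at v=3 this is 72, so v decreases.
u converges to its nearest critical value 4 (a local min of the u-part); v converges to 1. The iterate converges to (4, 1).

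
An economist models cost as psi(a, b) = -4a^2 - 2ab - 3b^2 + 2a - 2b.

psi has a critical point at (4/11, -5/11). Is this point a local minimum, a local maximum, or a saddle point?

local maximum

The Hessian of psi is constant: H = [[-8, -2], [-2, -6]].
det(H) = (-8)·(-6) − (-2)² = 44.
det(H) > 0 and tr(H) = -14 < 0, so H is negative definite and the point is a local maximum.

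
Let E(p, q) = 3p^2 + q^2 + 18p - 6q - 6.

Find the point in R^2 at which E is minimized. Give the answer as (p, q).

(-3, 3)

E(p,q) separates as A(p) + B(q) − 6, so its minimum is min A + min B − 6.
A'(p) = 6p + 18 vanishes at p ∈ {-3}; B'(q) = 2q - 6 vanishes at q ∈ {3}.
Local minima of A (where A''>0): A(-3)=-27. Local minima of B: B(3)=-9.
So the global minimum of E is A(-3) + B(3) − 6 = -27 − 9 − 6 = -42, attained at (-3, 3).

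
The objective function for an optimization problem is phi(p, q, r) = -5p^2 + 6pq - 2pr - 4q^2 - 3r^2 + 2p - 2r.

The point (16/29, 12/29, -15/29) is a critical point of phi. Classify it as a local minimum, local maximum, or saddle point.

local maximum

The Hessian is constant: H = [[-10, 6, -2], [6, -8, 0], [-2, 0, -6]].
Leading principal minors: Δ₁ = -10, Δ₂ = 44, Δ₃ = -232.
The minors alternate sign starting negative (−, +, −), so H is negative definite: a local maximum.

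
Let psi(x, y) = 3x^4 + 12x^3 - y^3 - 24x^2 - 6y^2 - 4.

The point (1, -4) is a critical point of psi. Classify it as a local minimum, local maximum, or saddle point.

The mixed partial ∂²psi/∂x∂y is 0, so the Hessian at any point is diag(psi_xx, psi_yy) = diag(12(3x^2 + 6x - 4), -6(y + 2)).
At (1, -4): H = diag(60, 12).
Both eigenvalues are positive, so H is positive definite: a local minimum.

local minimum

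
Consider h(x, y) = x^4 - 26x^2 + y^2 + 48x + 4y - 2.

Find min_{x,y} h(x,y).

-358

h(x,y) separates as P(x) + Q(y) − 2, so its minimum is min P + min Q − 2.
P'(x) = 4(x - 3)(x - 1)(x + 4) vanishes at x ∈ {-4, 1, 3}; Q'(y) = 2y + 4 vanishes at y ∈ {-2}.
Local minima of P (where P''>0): P(-4)=-352, P(3)=-9. Local minima of Q: Q(-2)=-4.
So the global minimum of h is P(-4) + Q(-2) − 2 = -352 − 4 − 2 = -358, attained at (-4, -2).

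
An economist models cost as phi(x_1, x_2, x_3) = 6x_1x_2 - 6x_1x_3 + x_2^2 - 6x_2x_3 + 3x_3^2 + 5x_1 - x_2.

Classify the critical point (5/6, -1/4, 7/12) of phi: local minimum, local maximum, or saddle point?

The Hessian is constant: H = [[0, 6, -6], [6, 2, -6], [-6, -6, 6]].
Leading principal minors: Δ₁ = 0, Δ₂ = -36, Δ₃ = 144.
The minors fit neither the all-positive nor the alternating-sign pattern, so H is indefinite: a saddle point.

saddle point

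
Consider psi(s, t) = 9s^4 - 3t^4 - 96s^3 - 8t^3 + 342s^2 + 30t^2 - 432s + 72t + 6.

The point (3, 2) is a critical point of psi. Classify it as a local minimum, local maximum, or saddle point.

local maximum

The mixed partial ∂²psi/∂s∂t is 0, so the Hessian at any point is diag(psi_ss, psi_tt) = diag(36(3s^2 - 16s + 19), 12(-3t^2 - 4t + 5)).
At (3, 2): H = diag(-72, -180).
Both eigenvalues are negative, so H is negative definite: a local maximum.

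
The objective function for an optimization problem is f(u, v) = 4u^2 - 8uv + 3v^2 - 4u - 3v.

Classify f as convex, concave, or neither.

f is quadratic, so its Hessian is the constant matrix H = [[8, -8], [-8, 6]].
det(H) = -16, tr(H) = 14.
det(H) < 0, so H is indefinite: neither convex nor concave.

neither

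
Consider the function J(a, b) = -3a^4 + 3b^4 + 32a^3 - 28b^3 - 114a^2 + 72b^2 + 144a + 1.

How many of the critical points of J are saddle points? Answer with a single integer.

J separates as a function of a plus a function of b, so ∇J=0 decouples.
∂J/∂a = -12(a - 4)(a - 3)(a - 1) = 0 at a ∈ {1, 3, 4}; ∂J/∂b = 12b(b - 4)(b - 3) = 0 at b ∈ {0, 3, 4}.
The Hessian is diagonal: diag(J_aa, J_bb). Second derivatives: J_aa(1)=-72, J_aa(3)=24, J_aa(4)=-36; J_bb(0)=144, J_bb(3)=-36, J_bb(4)=48.
Saddle points occur where the two diagonal entries have opposite signs: (1, 0), (1, 4), (3, 3), (4, 0), (4, 4). Count: 5.

5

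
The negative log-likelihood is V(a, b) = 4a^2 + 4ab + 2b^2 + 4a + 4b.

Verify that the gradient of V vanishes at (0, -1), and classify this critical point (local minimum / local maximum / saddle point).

∇V = (8a + 4b + 4, 4a + 4b + 4); substituting (0, -1) gives ∇V = (0, 0), so (0, -1) is indeed a critical point.
The Hessian of V is constant: H = [[8, 4], [4, 4]].
det(H) = 8·4 − 4² = 16.
det(H) > 0 and tr(H) = 12 > 0, so H is positive definite and the point is a local minimum.

local minimum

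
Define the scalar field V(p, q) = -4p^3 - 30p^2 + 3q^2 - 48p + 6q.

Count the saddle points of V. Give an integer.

1

V separates as a function of p plus a function of q, so ∇V=0 decouples.
∂V/∂p = -12(p + 1)(p + 4) = 0 at p ∈ {-4, -1}; ∂V/∂q = 6(q + 1) = 0 at q ∈ {-1}.
The Hessian is diagonal: diag(V_pp, V_qq). Second derivatives: V_pp(-4)=36, V_pp(-1)=-36; V_qq(-1)=6.
Saddle points occur where the two diagonal entries have opposite signs: (-1, -1). Count: 1.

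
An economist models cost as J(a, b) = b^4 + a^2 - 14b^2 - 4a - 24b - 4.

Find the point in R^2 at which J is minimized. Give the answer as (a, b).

(2, 3)

J(a,b) separates as P(a) + Q(b) − 4, so its minimum is min P + min Q − 4.
P'(a) = 2a - 4 vanishes at a ∈ {2}; Q'(b) = 4(b - 3)(b + 1)(b + 2) vanishes at b ∈ {-2, -1, 3}.
Local minima of P (where P''>0): P(2)=-4. Local minima of Q: Q(-2)=8, Q(3)=-117.
So the global minimum of J is P(2) + Q(3) − 4 = -4 − 117 − 4 = -125, attained at (2, 3).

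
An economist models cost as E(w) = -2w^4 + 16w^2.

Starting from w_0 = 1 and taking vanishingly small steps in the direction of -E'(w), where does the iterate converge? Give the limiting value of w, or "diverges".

E'(w) = -8w(w - 2)(w + 2), so E'(1) = 24.
Gradient descent moves in the -E' direction, i.e. w is decreasing.
The nearest critical point in that direction is w = 0, where E'' = 32 > 0 (a local minimum). The iterate converges there.

0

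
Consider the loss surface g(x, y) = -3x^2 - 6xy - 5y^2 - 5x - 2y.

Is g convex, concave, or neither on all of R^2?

concave

g is quadratic, so its Hessian is the constant matrix H = [[-6, -6], [-6, -10]].
det(H) = 24, tr(H) = -16.
det(H) > 0 and tr(H) < 0, so H is negative definite everywhere: concave.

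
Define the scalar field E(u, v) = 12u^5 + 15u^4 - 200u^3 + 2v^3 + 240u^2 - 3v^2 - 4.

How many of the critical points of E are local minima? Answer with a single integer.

E separates as a function of u plus a function of v, so ∇E=0 decouples.
∂E/∂u = 60u(u - 2)(u - 1)(u + 4) = 0 at u ∈ {-4, 0, 1, 2}; ∂E/∂v = 6v(v - 1) = 0 at v ∈ {0, 1}.
The Hessian is diagonal: diag(E_uu, E_vv). Second derivatives: E_uu(-4)=-7200, E_uu(0)=480, E_uu(1)=-300, E_uu(2)=720; E_vv(0)=-6, E_vv(1)=6.
Local minima occur where both diagonal entries positive: (0, 1), (2, 1). Count: 2.

2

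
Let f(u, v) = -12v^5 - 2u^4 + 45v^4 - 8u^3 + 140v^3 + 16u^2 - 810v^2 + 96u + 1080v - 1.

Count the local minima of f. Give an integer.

2

f separates as a function of u plus a function of v, so ∇f=0 decouples.
∂f/∂u = -8(u - 2)(u + 2)(u + 3) = 0 at u ∈ {-3, -2, 2}; ∂f/∂v = -60(v - 3)(v - 2)(v - 1)(v + 3) = 0 at v ∈ {-3, 1, 2, 3}.
The Hessian is diagonal: diag(f_uu, f_vv). Second derivatives: f_uu(-3)=-40, f_uu(-2)=32, f_uu(2)=-160; f_vv(-3)=7200, f_vv(1)=-480, f_vv(2)=300, f_vv(3)=-720.
Local minima occur where both diagonal entries positive: (-2, -3), (-2, 2). Count: 2.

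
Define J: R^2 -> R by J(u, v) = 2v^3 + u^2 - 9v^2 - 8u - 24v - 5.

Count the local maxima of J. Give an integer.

0

J separates as a function of u plus a function of v, so ∇J=0 decouples.
∂J/∂u = 2(u - 4) = 0 at u ∈ {4}; ∂J/∂v = 6(v - 4)(v + 1) = 0 at v ∈ {-1, 4}.
The Hessian is diagonal: diag(J_uu, J_vv). Second derivatives: J_uu(4)=2; J_vv(-1)=-30, J_vv(4)=30.
Local maxima occur where both diagonal entries negative: none. Count: 0.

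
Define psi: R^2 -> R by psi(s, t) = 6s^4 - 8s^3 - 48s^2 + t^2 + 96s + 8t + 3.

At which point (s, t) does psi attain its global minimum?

psi(s,t) separates as P(s) + Q(t) + 3, so its minimum is min P + min Q + 3.
P'(s) = 24(s - 2)(s - 1)(s + 2) vanishes at s ∈ {-2, 1, 2}; Q'(t) = 2(t + 4) vanishes at t ∈ {-4}.
Local minima of P (where P''>0): P(-2)=-224, P(2)=32. Local minima of Q: Q(-4)=-16.
So the global minimum of psi is P(-2) + Q(-4) + 3 = -224 − 16 + 3 = -237, attained at (-2, -4).

(-2, -4)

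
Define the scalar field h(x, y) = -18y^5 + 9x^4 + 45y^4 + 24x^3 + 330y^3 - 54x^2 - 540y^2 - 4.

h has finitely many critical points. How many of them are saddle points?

6

h separates as a function of x plus a function of y, so ∇h=0 decouples.
∂h/∂x = 36x(x - 1)(x + 3) = 0 at x ∈ {-3, 0, 1}; ∂h/∂y = -90y(y - 4)(y - 1)(y + 3) = 0 at y ∈ {-3, 0, 1, 4}.
The Hessian is diagonal: diag(h_xx, h_yy). Second derivatives: h_xx(-3)=432, h_xx(0)=-108, h_xx(1)=144; h_yy(-3)=7560, h_yy(0)=-1080, h_yy(1)=1080, h_yy(4)=-7560.
Saddle points occur where the two diagonal entries have opposite signs: (-3, 0), (-3, 4), (0, -3), (0, 1), (1, 0), (1, 4). Count: 6.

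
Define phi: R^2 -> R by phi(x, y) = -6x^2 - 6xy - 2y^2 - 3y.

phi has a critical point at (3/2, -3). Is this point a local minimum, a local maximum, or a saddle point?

The Hessian of phi is constant: H = [[-12, -6], [-6, -4]].
det(H) = (-12)·(-4) − (-6)² = 12.
det(H) > 0 and tr(H) = -16 < 0, so H is negative definite and the point is a local maximum.

local maximum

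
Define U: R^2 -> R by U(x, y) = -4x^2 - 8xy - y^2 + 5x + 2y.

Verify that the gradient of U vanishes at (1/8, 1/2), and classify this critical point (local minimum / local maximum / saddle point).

saddle point

∇U = (-8x - 8y + 5, -8x - 2y + 2); substituting (1/8, 1/2) gives ∇U = (0, 0), so (1/8, 1/2) is indeed a critical point.
The Hessian of U is constant: H = [[-8, -8], [-8, -2]].
det(H) = (-8)·(-2) − (-8)² = -48.
Since det(H) < 0, H is indefinite and the critical point is a saddle point.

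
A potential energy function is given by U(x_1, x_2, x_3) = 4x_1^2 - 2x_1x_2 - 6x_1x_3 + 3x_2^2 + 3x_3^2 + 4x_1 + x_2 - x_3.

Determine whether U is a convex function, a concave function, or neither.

convex

U is quadratic, so its Hessian is the constant matrix H = [[8, -2, -6], [-2, 6, 0], [-6, 0, 6]].
Leading principal minors: 8, 44, 48.
All positive ⇒ H ≻ 0 ⇒ convex.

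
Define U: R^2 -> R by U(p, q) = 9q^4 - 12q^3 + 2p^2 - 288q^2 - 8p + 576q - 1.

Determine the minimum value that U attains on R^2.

-3849

U(p,q) separates as A(p) + B(q) − 1, so its minimum is min A + min B − 1.
A'(p) = 4p - 8 vanishes at p ∈ {2}; B'(q) = 36(q - 4)(q - 1)(q + 4) vanishes at q ∈ {-4, 1, 4}.
Local minima of A (where A''>0): A(2)=-8. Local minima of B: B(-4)=-3840, B(4)=-768.
So the global minimum of U is A(2) + B(-4) − 1 = -8 − 3840 − 1 = -3849, attained at (2, -4).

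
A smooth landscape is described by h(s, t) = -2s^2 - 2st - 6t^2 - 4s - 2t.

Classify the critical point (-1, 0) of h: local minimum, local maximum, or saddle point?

The Hessian of h is constant: H = [[-4, -2], [-2, -12]].
det(H) = (-4)·(-12) − (-2)² = 44.
det(H) > 0 and tr(H) = -16 < 0, so H is negative definite and the point is a local maximum.

local maximum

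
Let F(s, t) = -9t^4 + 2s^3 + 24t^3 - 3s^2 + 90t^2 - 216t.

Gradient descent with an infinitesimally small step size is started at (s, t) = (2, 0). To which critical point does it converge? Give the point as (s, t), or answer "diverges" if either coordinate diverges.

(1, 1)

F is separable, so gradient descent decouples: s follows -∂F/∂s, t follows -∂F/∂t.
∂F/∂s = 6s(s - 1); at s=2 this is 12, so s decreases.
∂F/∂t = -36(t - 3)(t - 1)(t + 2); at t=0 this is -216, so t increases.
s converges to its nearest critical value 1 (a local min of the s-part); t converges to 1. The iterate converges to (1, 1).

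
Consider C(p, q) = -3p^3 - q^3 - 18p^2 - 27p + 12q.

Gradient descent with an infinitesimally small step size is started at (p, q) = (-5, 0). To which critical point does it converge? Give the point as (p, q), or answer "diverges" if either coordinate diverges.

(-3, -2)

C is separable, so gradient descent decouples: p follows -∂C/∂p, q follows -∂C/∂q.
∂C/∂p = -9(p + 1)(p + 3); at p=-5 this is -72, so p increases.
∂C/∂q = -3(q - 2)(q + 2); at q=0 this is 12, so q decreases.
p converges to its nearest critical value -3 (a local min of the p-part); q converges to -2. The iterate converges to (-3, -2).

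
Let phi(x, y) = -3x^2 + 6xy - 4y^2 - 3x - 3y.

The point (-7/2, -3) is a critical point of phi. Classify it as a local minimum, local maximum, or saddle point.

The Hessian of phi is constant: H = [[-6, 6], [6, -8]].
det(H) = (-6)·(-8) − 6² = 12.
det(H) > 0 and tr(H) = -14 < 0, so H is negative definite and the point is a local maximum.

local maximum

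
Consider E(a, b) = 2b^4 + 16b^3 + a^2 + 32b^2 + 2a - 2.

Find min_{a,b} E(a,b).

-3

E(a,b) separates as P(a) + Q(b) − 2, so its minimum is min P + min Q − 2.
P'(a) = 2a + 2 vanishes at a ∈ {-1}; Q'(b) = 8b(b + 2)(b + 4) vanishes at b ∈ {-4, -2, 0}.
Local minima of P (where P''>0): P(-1)=-1. Local minima of Q: Q(-4)=0, Q(0)=0.
So the global minimum of E is P(-1) + Q(-4) − 2 = -1 + 0 − 2 = -3, attained at (-1, -4).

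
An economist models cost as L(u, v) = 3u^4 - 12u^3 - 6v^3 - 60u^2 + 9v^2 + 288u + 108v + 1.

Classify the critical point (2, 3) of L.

local maximum

The mixed partial ∂²L/∂u∂v is 0, so the Hessian at any point is diag(L_uu, L_vv) = diag(12(3u^2 - 6u - 10), 18(-2v + 1)).
At (2, 3): H = diag(-120, -90).
Both eigenvalues are negative, so H is negative definite: a local maximum.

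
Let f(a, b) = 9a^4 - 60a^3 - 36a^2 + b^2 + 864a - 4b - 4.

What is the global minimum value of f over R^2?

f(a,b) separates as P(a) + Q(b) − 4, so its minimum is min P + min Q − 4.
P'(a) = 36(a - 4)(a - 3)(a + 2) vanishes at a ∈ {-2, 3, 4}; Q'(b) = 2b - 4 vanishes at b ∈ {2}.
Local minima of P (where P''>0): P(-2)=-1248, P(4)=1344. Local minima of Q: Q(2)=-4.
So the global minimum of f is P(-2) + Q(2) − 4 = -1248 − 4 − 4 = -1256, attained at (-2, 2).

-1256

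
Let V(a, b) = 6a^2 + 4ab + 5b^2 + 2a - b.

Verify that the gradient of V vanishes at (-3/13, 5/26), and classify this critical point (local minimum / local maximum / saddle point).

∇V = (12a + 4b + 2, 4a + 10b - 1); substituting (-3/13, 5/26) gives ∇V = (0, 0), so (-3/13, 5/26) is indeed a critical point.
The Hessian of V is constant: H = [[12, 4], [4, 10]].
det(H) = 12·10 − 4² = 104.
det(H) > 0 and tr(H) = 22 > 0, so H is positive definite and the point is a local minimum.

local minimum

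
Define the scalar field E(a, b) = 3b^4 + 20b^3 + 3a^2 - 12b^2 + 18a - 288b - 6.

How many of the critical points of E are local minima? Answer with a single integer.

2

E separates as a function of a plus a function of b, so ∇E=0 decouples.
∂E/∂a = 6(a + 3) = 0 at a ∈ {-3}; ∂E/∂b = 12(b - 2)(b + 3)(b + 4) = 0 at b ∈ {-4, -3, 2}.
The Hessian is diagonal: diag(E_aa, E_bb). Second derivatives: E_aa(-3)=6; E_bb(-4)=72, E_bb(-3)=-60, E_bb(2)=360.
Local minima occur where both diagonal entries positive: (-3, -4), (-3, 2). Count: 2.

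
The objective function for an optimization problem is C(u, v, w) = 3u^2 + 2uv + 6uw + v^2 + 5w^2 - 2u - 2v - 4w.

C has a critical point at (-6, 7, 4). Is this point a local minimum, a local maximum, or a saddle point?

The Hessian is constant: H = [[6, 2, 6], [2, 2, 0], [6, 0, 10]].
Leading principal minors: Δ₁ = 6, Δ₂ = 8, Δ₃ = 8.
All leading minors are positive, so H is positive definite: a local minimum.

local minimum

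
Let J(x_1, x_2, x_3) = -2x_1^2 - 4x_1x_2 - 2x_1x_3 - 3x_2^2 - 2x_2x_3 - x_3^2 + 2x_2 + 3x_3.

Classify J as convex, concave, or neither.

J is quadratic, so its Hessian is the constant matrix H = [[-4, -4, -2], [-4, -6, -2], [-2, -2, -2]].
Leading principal minors: -4, 8, -8.
Signs alternate −, +, − ⇒ H ≺ 0 ⇒ concave.

concave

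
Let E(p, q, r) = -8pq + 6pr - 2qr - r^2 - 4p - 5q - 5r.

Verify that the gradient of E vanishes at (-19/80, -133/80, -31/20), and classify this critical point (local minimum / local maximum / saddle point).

saddle point

∇E = (-8q + 6r - 4, -8p - 2r - 5, 6p - 2q - 2r - 5); substituting (-19/80, -133/80, -31/20) gives ∇E = (0, 0, 0), so (-19/80, -133/80, -31/20) is indeed a critical point.
The Hessian is constant: H = [[0, -8, 6], [-8, 0, -2], [6, -2, -2]].
Leading principal minors: Δ₁ = 0, Δ₂ = -64, Δ₃ = 320.
The minors fit neither the all-positive nor the alternating-sign pattern, so H is indefinite: a saddle point.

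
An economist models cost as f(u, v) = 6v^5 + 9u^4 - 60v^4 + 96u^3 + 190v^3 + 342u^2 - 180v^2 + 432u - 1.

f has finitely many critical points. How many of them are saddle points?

f separates as a function of u plus a function of v, so ∇f=0 decouples.
∂f/∂u = 36(u + 1)(u + 3)(u + 4) = 0 at u ∈ {-4, -3, -1}; ∂f/∂v = 30v(v - 4)(v - 3)(v - 1) = 0 at v ∈ {0, 1, 3, 4}.
The Hessian is diagonal: diag(f_uu, f_vv). Second derivatives: f_uu(-4)=108, f_uu(-3)=-72, f_uu(-1)=216; f_vv(0)=-360, f_vv(1)=180, f_vv(3)=-180, f_vv(4)=360.
Saddle points occur where the two diagonal entries have opposite signs: (-4, 0), (-4, 3), (-3, 1), (-3, 4), (-1, 0), (-1, 3). Count: 6.

6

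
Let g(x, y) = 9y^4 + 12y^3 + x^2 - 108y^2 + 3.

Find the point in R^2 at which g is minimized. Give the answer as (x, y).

g(x,y) separates as P(x) + Q(y) + 3, so its minimum is min P + min Q + 3.
P'(x) = 2x vanishes at x ∈ {0}; Q'(y) = 36y(y - 2)(y + 3) vanishes at y ∈ {-3, 0, 2}.
Local minima of P (where P''>0): P(0)=0. Local minima of Q: Q(-3)=-567, Q(2)=-192.
So the global minimum of g is P(0) + Q(-3) + 3 = 0 − 567 + 3 = -564, attained at (0, -3).

(0, -3)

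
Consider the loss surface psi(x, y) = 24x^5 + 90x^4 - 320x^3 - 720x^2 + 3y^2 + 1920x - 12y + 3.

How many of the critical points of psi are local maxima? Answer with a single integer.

0

psi separates as a function of x plus a function of y, so ∇psi=0 decouples.
∂psi/∂x = 120(x - 2)(x - 1)(x + 2)(x + 4) = 0 at x ∈ {-4, -2, 1, 2}; ∂psi/∂y = 6(y - 2) = 0 at y ∈ {2}.
The Hessian is diagonal: diag(psi_xx, psi_yy). Second derivatives: psi_xx(-4)=-7200, psi_xx(-2)=2880, psi_xx(1)=-1800, psi_xx(2)=2880; psi_yy(2)=6.
Local maxima occur where both diagonal entries negative: none. Count: 0.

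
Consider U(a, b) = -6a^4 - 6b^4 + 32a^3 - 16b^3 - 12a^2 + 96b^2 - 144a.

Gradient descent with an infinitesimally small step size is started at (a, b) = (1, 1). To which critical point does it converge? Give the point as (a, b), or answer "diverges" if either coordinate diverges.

(2, 0)

U is separable, so gradient descent decouples: a follows -∂U/∂a, b follows -∂U/∂b.
∂U/∂a = -24(a - 3)(a - 2)(a + 1); at a=1 this is -96, so a increases.
∂U/∂b = -24b(b - 2)(b + 4); at b=1 this is 120, so b decreases.
a converges to its nearest critical value 2 (a local min of the a-part); b converges to 0. The iterate converges to (2, 0).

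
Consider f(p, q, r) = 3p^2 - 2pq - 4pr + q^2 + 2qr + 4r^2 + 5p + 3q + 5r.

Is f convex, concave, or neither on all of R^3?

convex

f is quadratic, so its Hessian is the constant matrix H = [[6, -2, -4], [-2, 2, 2], [-4, 2, 8]].
Leading principal minors: 6, 8, 40.
All positive ⇒ H ≻ 0 ⇒ convex.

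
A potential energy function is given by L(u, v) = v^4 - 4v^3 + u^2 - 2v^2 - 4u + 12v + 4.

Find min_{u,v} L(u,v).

L(u,v) separates as P(u) + Q(v) + 4, so its minimum is min P + min Q + 4.
P'(u) = 2u - 4 vanishes at u ∈ {2}; Q'(v) = 4(v - 3)(v - 1)(v + 1) vanishes at v ∈ {-1, 1, 3}.
Local minima of P (where P''>0): P(2)=-4. Local minima of Q: Q(-1)=-9, Q(3)=-9.
So the global minimum of L is P(2) + Q(-1) + 4 = -4 − 9 + 4 = -9, attained at (2, -1).

-9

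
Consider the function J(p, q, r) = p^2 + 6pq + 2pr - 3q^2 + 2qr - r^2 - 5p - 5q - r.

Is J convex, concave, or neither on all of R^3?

J is quadratic, so its Hessian is the constant matrix H = [[2, 6, 2], [6, -6, 2], [2, 2, -2]].
Leading principal minors: 2, -48, 160.
Neither pattern holds ⇒ H is indefinite ⇒ neither convex nor concave.

neither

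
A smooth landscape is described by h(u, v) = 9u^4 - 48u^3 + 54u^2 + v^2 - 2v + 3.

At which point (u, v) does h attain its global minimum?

(3, 1)

h(u,v) separates as P(u) + Q(v) + 3, so its minimum is min P + min Q + 3.
P'(u) = 36u(u - 3)(u - 1) vanishes at u ∈ {0, 1, 3}; Q'(v) = 2v - 2 vanishes at v ∈ {1}.
Local minima of P (where P''>0): P(0)=0, P(3)=-81. Local minima of Q: Q(1)=-1.
So the global minimum of h is P(3) + Q(1) + 3 = -81 − 1 + 3 = -79, attained at (3, 1).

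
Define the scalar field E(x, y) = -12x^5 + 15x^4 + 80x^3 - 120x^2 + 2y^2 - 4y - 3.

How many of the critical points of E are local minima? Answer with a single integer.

2

E separates as a function of x plus a function of y, so ∇E=0 decouples.
∂E/∂x = -60x(x - 2)(x - 1)(x + 2) = 0 at x ∈ {-2, 0, 1, 2}; ∂E/∂y = 4(y - 1) = 0 at y ∈ {1}.
The Hessian is diagonal: diag(E_xx, E_yy). Second derivatives: E_xx(-2)=1440, E_xx(0)=-240, E_xx(1)=180, E_xx(2)=-480; E_yy(1)=4.
Local minima occur where both diagonal entries positive: (-2, 1), (1, 1). Count: 2.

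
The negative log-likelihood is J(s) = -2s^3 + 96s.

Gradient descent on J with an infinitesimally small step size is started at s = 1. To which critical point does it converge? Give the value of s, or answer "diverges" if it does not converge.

J'(s) = -6(s - 4)(s + 4), so J'(1) = 90.
Gradient descent moves in the -J' direction, i.e. s is decreasing.
The nearest critical point in that direction is s = -4, where J'' = 48 > 0 (a local minimum). The iterate converges there.

-4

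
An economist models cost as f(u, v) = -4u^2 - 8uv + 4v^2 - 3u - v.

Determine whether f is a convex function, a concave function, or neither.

f is quadratic, so its Hessian is the constant matrix H = [[-8, -8], [-8, 8]].
det(H) = -128, tr(H) = 0.
det(H) < 0, so H is indefinite: neither convex nor concave.

neither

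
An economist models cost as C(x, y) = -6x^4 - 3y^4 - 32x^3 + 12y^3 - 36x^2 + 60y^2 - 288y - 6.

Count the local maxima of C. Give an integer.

C separates as a function of x plus a function of y, so ∇C=0 decouples.
∂C/∂x = -24x(x + 1)(x + 3) = 0 at x ∈ {-3, -1, 0}; ∂C/∂y = -12(y - 4)(y - 2)(y + 3) = 0 at y ∈ {-3, 2, 4}.
The Hessian is diagonal: diag(C_xx, C_yy). Second derivatives: C_xx(-3)=-144, C_xx(-1)=48, C_xx(0)=-72; C_yy(-3)=-420, C_yy(2)=120, C_yy(4)=-168.
Local maxima occur where both diagonal entries negative: (-3, -3), (-3, 4), (0, -3), (0, 4). Count: 4.

4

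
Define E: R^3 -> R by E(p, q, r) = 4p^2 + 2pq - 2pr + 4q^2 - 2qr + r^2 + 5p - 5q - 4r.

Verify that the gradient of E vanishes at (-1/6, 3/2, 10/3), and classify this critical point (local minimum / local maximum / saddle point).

local minimum

∇E = (8p + 2q - 2r + 5, 2p + 8q - 2r - 5, -2p - 2q + 2r - 4); substituting (-1/6, 3/2, 10/3) gives ∇E = (0, 0, 0), so (-1/6, 3/2, 10/3) is indeed a critical point.
The Hessian is constant: H = [[8, 2, -2], [2, 8, -2], [-2, -2, 2]].
Leading principal minors: Δ₁ = 8, Δ₂ = 60, Δ₃ = 72.
All leading minors are positive, so H is positive definite: a local minimum.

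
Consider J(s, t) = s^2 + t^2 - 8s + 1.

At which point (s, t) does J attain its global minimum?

(4, 0)

J(s,t) separates as P(s) + Q(t) + 1, so its minimum is min P + min Q + 1.
P'(s) = 2s - 8 vanishes at s ∈ {4}; Q'(t) = 2t vanishes at t ∈ {0}.
Local minima of P (where P''>0): P(4)=-16. Local minima of Q: Q(0)=0.
So the global minimum of J is P(4) + Q(0) + 1 = -16 + 0 + 1 = -15, attained at (4, 0).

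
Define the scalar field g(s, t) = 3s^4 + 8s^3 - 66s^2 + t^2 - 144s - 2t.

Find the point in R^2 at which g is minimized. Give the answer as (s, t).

(3, 1)

g(s,t) separates as P(s) + Q(t), so its minimum is min P + min Q.
P'(s) = 12(s - 3)(s + 1)(s + 4) vanishes at s ∈ {-4, -1, 3}; Q'(t) = 2(t - 1) vanishes at t ∈ {1}.
Local minima of P (where P''>0): P(-4)=-224, P(3)=-567. Local minima of Q: Q(1)=-1.
So the global minimum of g is P(3) + Q(1) = -567 − 1 = -568, attained at (3, 1).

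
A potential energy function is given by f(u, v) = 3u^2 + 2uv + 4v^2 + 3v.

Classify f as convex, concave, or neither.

f is quadratic, so its Hessian is the constant matrix H = [[6, 2], [2, 8]].
det(H) = 44, tr(H) = 14.
det(H) > 0 and tr(H) > 0, so H is positive definite everywhere: convex.

convex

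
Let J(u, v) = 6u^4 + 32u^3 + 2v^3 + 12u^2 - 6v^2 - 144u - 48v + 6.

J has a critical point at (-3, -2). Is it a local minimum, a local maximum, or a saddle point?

The mixed partial ∂²J/∂u∂v is 0, so the Hessian at any point is diag(J_uu, J_vv) = diag(24(3u^2 + 8u + 1), 12(v - 1)).
At (-3, -2): H = diag(96, -36).
The eigenvalues have opposite signs, so H is indefinite: a saddle point.

saddle point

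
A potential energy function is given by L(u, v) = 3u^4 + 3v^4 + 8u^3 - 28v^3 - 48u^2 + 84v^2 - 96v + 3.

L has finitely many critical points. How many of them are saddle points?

4

L separates as a function of u plus a function of v, so ∇L=0 decouples.
∂L/∂u = 12u(u - 2)(u + 4) = 0 at u ∈ {-4, 0, 2}; ∂L/∂v = 12(v - 4)(v - 2)(v - 1) = 0 at v ∈ {1, 2, 4}.
The Hessian is diagonal: diag(L_uu, L_vv). Second derivatives: L_uu(-4)=288, L_uu(0)=-96, L_uu(2)=144; L_vv(1)=36, L_vv(2)=-24, L_vv(4)=72.
Saddle points occur where the two diagonal entries have opposite signs: (-4, 2), (0, 1), (0, 4), (2, 2). Count: 4.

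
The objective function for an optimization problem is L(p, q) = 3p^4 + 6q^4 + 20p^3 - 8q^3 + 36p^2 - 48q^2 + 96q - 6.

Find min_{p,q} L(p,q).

-230

L(p,q) separates as A(p) + B(q) − 6, so its minimum is min A + min B − 6.
A'(p) = 12p(p + 2)(p + 3) vanishes at p ∈ {-3, -2, 0}; B'(q) = 24(q - 2)(q - 1)(q + 2) vanishes at q ∈ {-2, 1, 2}.
Local minima of A (where A''>0): A(-3)=27, A(0)=0. Local minima of B: B(-2)=-224, B(2)=32.
So the global minimum of L is A(0) + B(-2) − 6 = 0 − 224 − 6 = -230, attained at (0, -2).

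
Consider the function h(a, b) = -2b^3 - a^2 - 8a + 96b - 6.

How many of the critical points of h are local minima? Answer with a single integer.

h separates as a function of a plus a function of b, so ∇h=0 decouples.
∂h/∂a = -2(a + 4) = 0 at a ∈ {-4}; ∂h/∂b = -6(b - 4)(b + 4) = 0 at b ∈ {-4, 4}.
The Hessian is diagonal: diag(h_aa, h_bb). Second derivatives: h_aa(-4)=-2; h_bb(-4)=48, h_bb(4)=-48.
Local minima occur where both diagonal entries positive: none. Count: 0.

0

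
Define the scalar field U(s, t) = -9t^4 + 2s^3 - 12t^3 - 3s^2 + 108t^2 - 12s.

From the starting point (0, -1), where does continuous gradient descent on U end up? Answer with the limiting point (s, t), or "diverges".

U is separable, so gradient descent decouples: s follows -∂U/∂s, t follows -∂U/∂t.
∂U/∂s = 6(s - 2)(s + 1); at s=0 this is -12, so s increases.
∂U/∂t = -36t(t - 2)(t + 3); at t=-1 this is -216, so t increases.
s converges to its nearest critical value 2 (a local min of the s-part); t converges to 0. The iterate converges to (2, 0).

(2, 0)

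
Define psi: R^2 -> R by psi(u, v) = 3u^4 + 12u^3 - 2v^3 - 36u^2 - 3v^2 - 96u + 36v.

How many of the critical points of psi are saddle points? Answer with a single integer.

3

psi separates as a function of u plus a function of v, so ∇psi=0 decouples.
∂psi/∂u = 12(u - 2)(u + 1)(u + 4) = 0 at u ∈ {-4, -1, 2}; ∂psi/∂v = -6(v - 2)(v + 3) = 0 at v ∈ {-3, 2}.
The Hessian is diagonal: diag(psi_uu, psi_vv). Second derivatives: psi_uu(-4)=216, psi_uu(-1)=-108, psi_uu(2)=216; psi_vv(-3)=30, psi_vv(2)=-30.
Saddle points occur where the two diagonal entries have opposite signs: (-4, 2), (-1, -3), (2, 2). Count: 3.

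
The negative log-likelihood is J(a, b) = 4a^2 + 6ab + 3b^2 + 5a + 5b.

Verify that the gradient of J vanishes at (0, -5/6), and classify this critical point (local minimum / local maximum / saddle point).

∇J = (8a + 6b + 5, 6a + 6b + 5); substituting (0, -5/6) gives ∇J = (0, 0), so (0, -5/6) is indeed a critical point.
The Hessian of J is constant: H = [[8, 6], [6, 6]].
det(H) = 8·6 − 6² = 12.
det(H) > 0 and tr(H) = 14 > 0, so H is positive definite and the point is a local minimum.

local minimum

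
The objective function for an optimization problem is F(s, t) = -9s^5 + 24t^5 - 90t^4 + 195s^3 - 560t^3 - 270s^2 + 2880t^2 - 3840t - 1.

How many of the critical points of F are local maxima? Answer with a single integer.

F separates as a function of s plus a function of t, so ∇F=0 decouples.
∂F/∂s = -45s(s - 3)(s - 1)(s + 4) = 0 at s ∈ {-4, 0, 1, 3}; ∂F/∂t = 120(t - 4)(t - 2)(t - 1)(t + 4) = 0 at t ∈ {-4, 1, 2, 4}.
The Hessian is diagonal: diag(F_ss, F_tt). Second derivatives: F_ss(-4)=6300, F_ss(0)=-540, F_ss(1)=450, F_ss(3)=-1890; F_tt(-4)=-28800, F_tt(1)=1800, F_tt(2)=-1440, F_tt(4)=5760.
Local maxima occur where both diagonal entries negative: (0, -4), (0, 2), (3, -4), (3, 2). Count: 4.

4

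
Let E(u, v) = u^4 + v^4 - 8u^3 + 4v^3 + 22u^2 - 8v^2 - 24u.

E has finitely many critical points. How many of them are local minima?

E separates as a function of u plus a function of v, so ∇E=0 decouples.
∂E/∂u = 4(u - 3)(u - 2)(u - 1) = 0 at u ∈ {1, 2, 3}; ∂E/∂v = 4v(v - 1)(v + 4) = 0 at v ∈ {-4, 0, 1}.
The Hessian is diagonal: diag(E_uu, E_vv). Second derivatives: E_uu(1)=8, E_uu(2)=-4, E_uu(3)=8; E_vv(-4)=80, E_vv(0)=-16, E_vv(1)=20.
Local minima occur where both diagonal entries positive: (1, -4), (1, 1), (3, -4), (3, 1). Count: 4.

4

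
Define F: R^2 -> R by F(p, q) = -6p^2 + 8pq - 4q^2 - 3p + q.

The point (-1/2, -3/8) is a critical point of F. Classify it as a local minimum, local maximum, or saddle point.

local maximum

The Hessian of F is constant: H = [[-12, 8], [8, -8]].
det(H) = (-12)·(-8) − 8² = 32.
det(H) > 0 and tr(H) = -20 < 0, so H is negative definite and the point is a local maximum.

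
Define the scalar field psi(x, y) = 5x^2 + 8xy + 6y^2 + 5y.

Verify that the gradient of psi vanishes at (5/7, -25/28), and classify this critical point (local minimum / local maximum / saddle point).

local minimum

∇psi = (10x + 8y, 8x + 12y + 5); substituting (5/7, -25/28) gives ∇psi = (0, 0), so (5/7, -25/28) is indeed a critical point.
The Hessian of psi is constant: H = [[10, 8], [8, 12]].
det(H) = 10·12 − 8² = 56.
det(H) > 0 and tr(H) = 22 > 0, so H is positive definite and the point is a local minimum.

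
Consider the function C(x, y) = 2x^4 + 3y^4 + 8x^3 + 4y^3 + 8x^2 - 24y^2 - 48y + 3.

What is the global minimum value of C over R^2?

-109

C(x,y) separates as P(x) + Q(y) + 3, so its minimum is min P + min Q + 3.
P'(x) = 8x(x + 1)(x + 2) vanishes at x ∈ {-2, -1, 0}; Q'(y) = 12(y - 2)(y + 1)(y + 2) vanishes at y ∈ {-2, -1, 2}.
Local minima of P (where P''>0): P(-2)=0, P(0)=0. Local minima of Q: Q(-2)=16, Q(2)=-112.
So the global minimum of C is P(-2) + Q(2) + 3 = 0 − 112 + 3 = -109, attained at (-2, 2).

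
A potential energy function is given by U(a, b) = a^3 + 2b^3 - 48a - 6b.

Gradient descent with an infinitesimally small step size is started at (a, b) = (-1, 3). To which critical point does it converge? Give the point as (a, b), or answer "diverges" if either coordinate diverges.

U is separable, so gradient descent decouples: a follows -∂U/∂a, b follows -∂U/∂b.
∂U/∂a = 3(a - 4)(a + 4); at a=-1 this is -45, so a increases.
∂U/∂b = 6(b - 1)(b + 1); at b=3 this is 48, so b decreases.
a converges to its nearest critical value 4 (a local min of the a-part); b converges to 1. The iterate converges to (4, 1).

(4, 1)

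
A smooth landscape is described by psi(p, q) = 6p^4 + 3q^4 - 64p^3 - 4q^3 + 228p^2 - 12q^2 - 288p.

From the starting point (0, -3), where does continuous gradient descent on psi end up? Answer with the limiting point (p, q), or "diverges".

psi is separable, so gradient descent decouples: p follows -∂psi/∂p, q follows -∂psi/∂q.
∂psi/∂p = 24(p - 4)(p - 3)(p - 1); at p=0 this is -288, so p increases.
∂psi/∂q = 12q(q - 2)(q + 1); at q=-3 this is -360, so q increases.
p converges to its nearest critical value 1 (a local min of the p-part); q converges to -1. The iterate converges to (1, -1).

(1, -1)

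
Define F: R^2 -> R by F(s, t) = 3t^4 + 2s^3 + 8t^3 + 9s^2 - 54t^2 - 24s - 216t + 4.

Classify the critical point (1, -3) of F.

The mixed partial ∂²F/∂s∂t is 0, so the Hessian at any point is diag(F_ss, F_tt) = diag(6(2s + 3), 12(3t^2 + 4t - 9)).
At (1, -3): H = diag(30, 72).
Both eigenvalues are positive, so H is positive definite: a local minimum.

local minimum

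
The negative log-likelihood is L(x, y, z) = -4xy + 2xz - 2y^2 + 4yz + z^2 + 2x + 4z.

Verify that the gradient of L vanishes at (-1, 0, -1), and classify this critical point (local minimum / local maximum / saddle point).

∇L = (-4y + 2z + 2, -4x - 4y + 4z, 2x + 4y + 2z + 4); substituting (-1, 0, -1) gives ∇L = (0, 0, 0), so (-1, 0, -1) is indeed a critical point.
The Hessian is constant: H = [[0, -4, 2], [-4, -4, 4], [2, 4, 2]].
Leading principal minors: Δ₁ = 0, Δ₂ = -16, Δ₃ = -80.
The minors fit neither the all-positive nor the alternating-sign pattern, so H is indefinite: a saddle point.

saddle point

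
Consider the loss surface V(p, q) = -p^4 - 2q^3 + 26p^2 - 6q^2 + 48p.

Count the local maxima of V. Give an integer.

V separates as a function of p plus a function of q, so ∇V=0 decouples.
∂V/∂p = -4(p - 4)(p + 1)(p + 3) = 0 at p ∈ {-3, -1, 4}; ∂V/∂q = -6q(q + 2) = 0 at q ∈ {-2, 0}.
The Hessian is diagonal: diag(V_pp, V_qq). Second derivatives: V_pp(-3)=-56, V_pp(-1)=40, V_pp(4)=-140; V_qq(-2)=12, V_qq(0)=-12.
Local maxima occur where both diagonal entries negative: (-3, 0), (4, 0). Count: 2.

2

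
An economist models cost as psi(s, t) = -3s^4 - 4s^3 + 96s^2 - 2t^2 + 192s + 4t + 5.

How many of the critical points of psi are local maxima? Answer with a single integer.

psi separates as a function of s plus a function of t, so ∇psi=0 decouples.
∂psi/∂s = -12(s - 4)(s + 1)(s + 4) = 0 at s ∈ {-4, -1, 4}; ∂psi/∂t = -4(t - 1) = 0 at t ∈ {1}.
The Hessian is diagonal: diag(psi_ss, psi_tt). Second derivatives: psi_ss(-4)=-288, psi_ss(-1)=180, psi_ss(4)=-480; psi_tt(1)=-4.
Local maxima occur where both diagonal entries negative: (-4, 1), (4, 1). Count: 2.

2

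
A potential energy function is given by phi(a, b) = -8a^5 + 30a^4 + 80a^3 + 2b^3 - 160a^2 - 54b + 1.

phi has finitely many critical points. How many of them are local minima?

phi separates as a function of a plus a function of b, so ∇phi=0 decouples.
∂phi/∂a = -40a(a - 4)(a - 1)(a + 2) = 0 at a ∈ {-2, 0, 1, 4}; ∂phi/∂b = 6(b - 3)(b + 3) = 0 at b ∈ {-3, 3}.
The Hessian is diagonal: diag(phi_aa, phi_bb). Second derivatives: phi_aa(-2)=1440, phi_aa(0)=-320, phi_aa(1)=360, phi_aa(4)=-2880; phi_bb(-3)=-36, phi_bb(3)=36.
Local minima occur where both diagonal entries positive: (-2, 3), (1, 3). Count: 2.

2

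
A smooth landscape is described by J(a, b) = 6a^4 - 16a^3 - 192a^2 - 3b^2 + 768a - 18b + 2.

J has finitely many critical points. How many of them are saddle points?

J separates as a function of a plus a function of b, so ∇J=0 decouples.
∂J/∂a = 24(a - 4)(a - 2)(a + 4) = 0 at a ∈ {-4, 2, 4}; ∂J/∂b = -6(b + 3) = 0 at b ∈ {-3}.
The Hessian is diagonal: diag(J_aa, J_bb). Second derivatives: J_aa(-4)=1152, J_aa(2)=-288, J_aa(4)=384; J_bb(-3)=-6.
Saddle points occur where the two diagonal entries have opposite signs: (-4, -3), (4, -3). Count: 2.

2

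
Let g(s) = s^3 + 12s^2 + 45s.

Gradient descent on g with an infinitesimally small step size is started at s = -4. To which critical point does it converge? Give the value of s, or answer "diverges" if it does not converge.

-3

g'(s) = 3(s + 3)(s + 5), so g'(-4) = -3.
Gradient descent moves in the -g' direction, i.e. s is increasing.
The nearest critical point in that direction is s = -3, where g'' = 6 > 0 (a local minimum). The iterate converges there.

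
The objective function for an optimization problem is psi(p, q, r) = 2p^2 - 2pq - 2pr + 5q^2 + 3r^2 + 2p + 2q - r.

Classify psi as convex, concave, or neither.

convex

psi is quadratic, so its Hessian is the constant matrix H = [[4, -2, -2], [-2, 10, 0], [-2, 0, 6]].
Leading principal minors: 4, 36, 176.
All positive ⇒ H ≻ 0 ⇒ convex.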